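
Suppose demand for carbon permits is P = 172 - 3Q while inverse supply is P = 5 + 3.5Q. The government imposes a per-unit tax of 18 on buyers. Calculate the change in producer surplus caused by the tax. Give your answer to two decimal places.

-235.60

Without the tax, 172 - 3Q = 5 + 3.5Q so Q* = 25.6923 and P* = 94.9231.
With the tax, buyers' net willingness to pay falls by 18: (172 - 18) - 3Q = 5 + 3.5Q, so Q_t = 22.9231. Buyers pay P_b = 103.2308; sellers receive P_s = P_b - 18 = 85.2308.
PS falls from (1/2)(25.6923)(89.9231) = 1155.1657 to (1/2)(22.9231)(80.2308) = 919.568, a change of -235.5976.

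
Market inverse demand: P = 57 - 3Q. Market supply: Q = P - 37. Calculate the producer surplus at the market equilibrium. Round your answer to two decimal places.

12.50

Rewriting supply in inverse form: P = 37 + Q.
Set 57 - 3Q = 37 + Q, which gives 20 = 4Q, so Q* = 5 and P* = 57 - 3(5) = 42.
PS is the area between P* and the supply curve from 0 to Q*: (1/2)(5)(5) = 12.5.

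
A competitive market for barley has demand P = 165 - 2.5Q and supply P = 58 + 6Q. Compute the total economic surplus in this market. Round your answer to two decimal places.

Setting demand equal to supply, 107 = 8.5Q, so Q* = 12.5882 and P* = 133.5294.
Total surplus is the full triangle between the curves from 0 to Q*: (1/2)(12.5882)(165 - 58) = 673.4706.

673.47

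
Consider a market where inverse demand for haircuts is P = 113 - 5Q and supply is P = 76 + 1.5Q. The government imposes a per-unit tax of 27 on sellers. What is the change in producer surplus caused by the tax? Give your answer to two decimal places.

Pre-tax equilibrium: 113 - 5Q = 76 + 1.5Q gives Q* = 5.6923, P* = 84.5385.
A tax on sellers shifts supply up by 27: 113 - 5Q = 76 + 1.5Q + 27, so Q_t = 1.5385. Buyers pay P_b = 105.3077; sellers receive P_s = P_b - 27 = 78.3077.
PS falls from (1/2)(5.6923)(8.5385) = 24.3018 to (1/2)(1.5385)(2.3077) = 1.7751, a change of -22.5266.

-22.53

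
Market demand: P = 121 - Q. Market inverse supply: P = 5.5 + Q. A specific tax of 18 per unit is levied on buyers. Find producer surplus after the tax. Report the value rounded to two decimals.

1188.28

Without the tax, 121 - Q = 5.5 + Q so Q* = 57.75 and P* = 63.25.
A tax on buyers shifts demand down by 18: (121 - 18) - Q = 5.5 + Q, so Q_t = 48.75. Buyers pay P_b = 72.25; sellers receive P_s = P_b - 18 = 54.25.
PS = (1/2)(Q_t)(P_s - 5.5) = (1/2)(48.75)(48.75) = 1188.2812.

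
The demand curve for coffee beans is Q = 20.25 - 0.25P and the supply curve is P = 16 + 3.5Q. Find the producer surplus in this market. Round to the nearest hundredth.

131.44

Rewriting demand in inverse form: P = 81 - 4Q.
Equilibrium: 81 - 4Q = 16 + 3.5Q, so Q* = 8.6667 and P* = 46.3333.
PS is the area between P* and the supply curve from 0 to Q*: (1/2)(8.6667)(30.3333) = 131.4444.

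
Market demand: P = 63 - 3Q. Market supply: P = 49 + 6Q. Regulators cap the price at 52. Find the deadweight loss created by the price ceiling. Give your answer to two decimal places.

Free-market equilibrium: 63 - 3Q = 49 + 6Q gives Q* = 1.5556, P* = 58.3333.
At P = 52, sellers supply (52 - 49)/6 = 0.5 while buyers want more, so the quantity traded is 0.5 at price 52.
The lost-trades triangle has base Q* - 0.5 = 1.0556 and height equal to the gap between the curves at Q = 0.5, which is 61.5 - 52 = 9.5. DWL = (1/2)(1.0556)(9.5) = 5.0139.

5.01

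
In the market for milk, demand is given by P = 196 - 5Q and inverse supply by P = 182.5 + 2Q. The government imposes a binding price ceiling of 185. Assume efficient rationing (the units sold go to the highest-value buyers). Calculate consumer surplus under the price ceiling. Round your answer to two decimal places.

Without the control, 196 - 5Q = 182.5 + 2Q so Q* = 1.9286 and P* = 186.3571.
At the ceiling price 185, quantity supplied is (185 - 182.5)/2 = 1.25; supply is the short side, so Q = 1.25 trades at P = 185.
The demand price at Q = 1.25 is 189.75. CS is the trapezoid between demand and 185 over [0, 1.25]: (1/2)[(196 - 185) + (189.75 - 185)](1.25) = 9.8438.

9.84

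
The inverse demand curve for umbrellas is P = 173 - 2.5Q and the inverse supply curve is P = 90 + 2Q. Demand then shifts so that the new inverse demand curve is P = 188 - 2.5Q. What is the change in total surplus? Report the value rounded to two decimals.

Initial equilibrium: Q_0 = 18.4444, P_0 = 126.8889; CS_0 = (1/2)(18.4444)(46.1111) = 425.2469, PS_0 = (1/2)(18.4444)(36.8889) = 340.1975.
New equilibrium: 188 - 2.5Q = 90 + 2Q gives Q_1 = 21.7778, P_1 = 133.5556; CS_1 = 592.8395, PS_1 = 474.2716.
Change in total surplus = (592.8395 + 474.2716) - (425.2469 + 340.1975) = 301.6667.

301.67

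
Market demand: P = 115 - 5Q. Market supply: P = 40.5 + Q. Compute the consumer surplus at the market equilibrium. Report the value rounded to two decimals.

385.43

Equilibrium: 115 - 5Q = 40.5 + Q, so Q* = 12.4167 and P* = 52.9167.
The demand choke price is 115, so CS = (1/2)(Q*)(115 - P*) = (1/2)(12.4167)(62.0833) = 385.434.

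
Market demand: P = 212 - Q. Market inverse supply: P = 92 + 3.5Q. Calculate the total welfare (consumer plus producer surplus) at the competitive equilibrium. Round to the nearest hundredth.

Setting demand equal to supply, 120 = 4.5Q, so Q* = 26.6667 and P* = 185.3333.
CS = (1/2)(26.6667)(26.6667) = 355.5556 and PS = (1/2)(26.6667)(93.3333) = 1244.4444, so total surplus = 1600.

1600.00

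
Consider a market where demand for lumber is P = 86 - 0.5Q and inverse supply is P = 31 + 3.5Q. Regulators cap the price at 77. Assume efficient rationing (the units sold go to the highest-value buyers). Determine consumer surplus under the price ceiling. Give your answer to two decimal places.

75.10

Without the control, 86 - 0.5Q = 31 + 3.5Q so Q* = 13.75 and P* = 79.125.
At P = 77, sellers supply (77 - 31)/3.5 = 13.1429 while buyers want more, so the quantity traded is 13.1429 at price 77.
The demand price at Q = 13.1429 is 79.4286. CS is the trapezoid between demand and 77 over [0, 13.1429]: (1/2)[(86 - 77) + (79.4286 - 77)](13.1429) = 75.102.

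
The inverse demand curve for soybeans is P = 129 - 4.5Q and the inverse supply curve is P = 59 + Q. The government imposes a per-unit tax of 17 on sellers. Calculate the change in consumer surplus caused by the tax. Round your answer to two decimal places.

Pre-tax equilibrium: 129 - 4.5Q = 59 + Q gives Q* = 12.7273, P* = 71.7273.
A tax on sellers shifts supply up by 17: 129 - 4.5Q = 59 + Q + 17, so Q_t = 9.6364. Buyers pay P_b = 85.6364; sellers receive P_s = P_b - 17 = 68.6364.
Consumers lose the trapezoid between P* and P_b out to Q_t plus the triangle from Q_t to Q*: change in CS = 208.9339 - 364.4628 = -155.5289.

-155.53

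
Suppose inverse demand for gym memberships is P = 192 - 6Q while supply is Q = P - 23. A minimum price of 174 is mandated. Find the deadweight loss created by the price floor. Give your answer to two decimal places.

1564.57

Rewriting supply in inverse form: P = 23 + Q.
Free-market equilibrium: 192 - 6Q = 23 + Q gives Q* = 24.1429, P* = 47.1429.
At P = 174, buyers demand (192 - 174)/6 = 3 while sellers would supply more, so the quantity traded is 3 at price 174.
The lost-trades triangle has base Q* - 3 = 21.1429 and height equal to the gap between the curves at Q = 3, which is 174 - 26 = 148. DWL = (1/2)(21.1429)(148) = 1564.5714.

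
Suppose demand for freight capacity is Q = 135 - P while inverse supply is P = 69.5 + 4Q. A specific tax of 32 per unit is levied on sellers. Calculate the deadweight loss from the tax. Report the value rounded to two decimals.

102.40

Rewriting demand in inverse form: P = 135 - Q.
Without the tax, 135 - Q = 69.5 + 4Q so Q* = 13.1 and P* = 121.9.
With the tax, sellers need 32 more per unit: 135 - Q = 69.5 + 4Q + 32, so Q_t = 6.7. Buyers pay P_b = 128.3; sellers receive P_s = P_b - 32 = 96.3.
The welfare triangle lost has base Q* - Q_t = 6.4 and height t = 32, so DWL = (1/2)(6.4)(32) = 102.4.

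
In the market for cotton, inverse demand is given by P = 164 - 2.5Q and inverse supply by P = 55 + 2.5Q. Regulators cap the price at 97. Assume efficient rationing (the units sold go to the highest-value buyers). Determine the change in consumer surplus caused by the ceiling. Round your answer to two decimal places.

178.75

Free-market equilibrium: 164 - 2.5Q = 55 + 2.5Q gives Q* = 21.8, P* = 109.5.
At P = 97, sellers supply (97 - 55)/2.5 = 16.8 while buyers want more, so the quantity traded is 16.8 at price 97.
CS goes from (1/2)(21.8)(54.5) = 594.05 to 772.8 (computed as (164 - 97)(16.8) - (1/2)(2.5)(16.8)^2), a change of 178.75.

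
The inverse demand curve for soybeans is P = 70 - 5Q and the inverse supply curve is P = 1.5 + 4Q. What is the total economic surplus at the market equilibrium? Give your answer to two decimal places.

Equilibrium: 70 - 5Q = 1.5 + 4Q, so Q* = 7.6111 and P* = 31.9444.
Total surplus is the full triangle between the curves from 0 to Q*: (1/2)(7.6111)(70 - 1.5) = 260.6806.

260.68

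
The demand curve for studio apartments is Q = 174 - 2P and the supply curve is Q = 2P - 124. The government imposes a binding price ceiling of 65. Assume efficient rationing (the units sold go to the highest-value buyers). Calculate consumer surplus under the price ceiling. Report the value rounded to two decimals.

123.00

Rewriting demand in inverse form: P = 87 - 0.5Q.
Rewriting supply in inverse form: P = 62 + 0.5Q.
Free-market equilibrium: 87 - 0.5Q = 62 + 0.5Q gives Q* = 25, P* = 74.5.
At P = 65, sellers supply (65 - 62)/0.5 = 6 while buyers want more, so the quantity traded is 6 at price 65.
The demand price at Q = 6 is 84. CS is the trapezoid between demand and 65 over [0, 6]: (1/2)[(87 - 65) + (84 - 65)](6) = 123.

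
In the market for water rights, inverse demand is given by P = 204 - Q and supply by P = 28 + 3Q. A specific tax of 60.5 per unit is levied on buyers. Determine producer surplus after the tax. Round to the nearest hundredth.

Pre-tax equilibrium: 204 - Q = 28 + 3Q gives Q* = 44, P* = 160.
With the tax, buyers' net willingness to pay falls by 60.5: (204 - 60.5) - Q = 28 + 3Q, so Q_t = 28.875. Buyers pay P_b = 175.125; sellers receive P_s = P_b - 60.5 = 114.625.
PS = (1/2)(Q_t)(P_s - 28) = (1/2)(28.875)(86.625) = 1250.6484.

1250.65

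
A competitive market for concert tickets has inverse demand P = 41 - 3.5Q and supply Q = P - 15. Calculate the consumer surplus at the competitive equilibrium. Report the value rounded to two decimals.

58.42

Rewriting supply in inverse form: P = 15 + Q.
Setting demand equal to supply, 26 = 4.5Q, so Q* = 5.7778 and P* = 20.7778.
The demand choke price is 41, so CS = (1/2)(Q*)(41 - P*) = (1/2)(5.7778)(20.2222) = 58.4198.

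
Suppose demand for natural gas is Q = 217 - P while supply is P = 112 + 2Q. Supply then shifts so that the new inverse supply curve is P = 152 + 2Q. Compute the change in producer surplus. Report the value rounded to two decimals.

-755.56

Rewriting demand in inverse form: P = 217 - Q.
Initial equilibrium: Q_0 = 35, P_0 = 182; CS_0 = (1/2)(35)(35) = 612.5, PS_0 = (1/2)(35)(70) = 1225.
New equilibrium: 217 - Q = 152 + 2Q gives Q_1 = 21.6667, P_1 = 195.3333; CS_1 = 234.7222, PS_1 = 469.4444.
Change in producer surplus = 469.4444 - 1225 = -755.5556.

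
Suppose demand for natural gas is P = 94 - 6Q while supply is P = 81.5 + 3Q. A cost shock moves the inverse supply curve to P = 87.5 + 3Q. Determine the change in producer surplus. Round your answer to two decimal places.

-2.11

Initial equilibrium: Q_0 = 1.3889, P_0 = 85.6667; CS_0 = (1/2)(1.3889)(8.3333) = 5.787, PS_0 = (1/2)(1.3889)(4.1667) = 2.8935.
New equilibrium: 94 - 6Q = 87.5 + 3Q gives Q_1 = 0.7222, P_1 = 89.6667; CS_1 = 1.5648, PS_1 = 0.7824.
Change in producer surplus = 0.7824 - 2.8935 = -2.1111.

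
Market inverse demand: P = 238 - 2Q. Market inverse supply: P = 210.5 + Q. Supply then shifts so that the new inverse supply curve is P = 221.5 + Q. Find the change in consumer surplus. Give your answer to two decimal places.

Initial equilibrium: Q_0 = 9.1667, P_0 = 219.6667; CS_0 = (1/2)(9.1667)(18.3333) = 84.0278, PS_0 = (1/2)(9.1667)(9.1667) = 42.0139.
New equilibrium: 238 - 2Q = 221.5 + Q gives Q_1 = 5.5, P_1 = 227; CS_1 = 30.25, PS_1 = 15.125.
Change in consumer surplus = 30.25 - 84.0278 = -53.7778.

-53.78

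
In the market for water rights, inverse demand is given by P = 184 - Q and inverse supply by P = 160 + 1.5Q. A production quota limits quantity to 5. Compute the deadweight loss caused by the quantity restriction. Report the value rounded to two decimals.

26.45

Without the quota, 184 - Q = 160 + 1.5Q gives Q* = 9.6.
At Q = 5 the demand price is 184 - (5) = 179 and the supply price is 160 + 1.5(5) = 167.5.
DWL = (1/2)(gap between curves at 5) x (Q* - 5) = (1/2)(11.5)(4.6) = 26.45.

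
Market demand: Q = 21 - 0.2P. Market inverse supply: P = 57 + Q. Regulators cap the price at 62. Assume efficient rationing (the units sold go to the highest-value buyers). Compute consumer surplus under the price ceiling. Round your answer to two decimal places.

152.50

Rewriting demand in inverse form: P = 105 - 5Q.
Without the control, 105 - 5Q = 57 + Q so Q* = 8 and P* = 65.
At P = 62, sellers supply (62 - 57)/1 = 5 while buyers want more, so the quantity traded is 5 at price 62.
The demand price at Q = 5 is 80. CS is the trapezoid between demand and 62 over [0, 5]: (1/2)[(105 - 62) + (80 - 62)](5) = 152.5.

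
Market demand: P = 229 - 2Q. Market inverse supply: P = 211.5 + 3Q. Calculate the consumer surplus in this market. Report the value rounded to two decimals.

Setting demand equal to supply, 17.5 = 5Q, so Q* = 3.5 and P* = 222.
CS is the area between the demand curve and P* from 0 to Q*: (1/2)(3.5)(7) = 12.25.

12.25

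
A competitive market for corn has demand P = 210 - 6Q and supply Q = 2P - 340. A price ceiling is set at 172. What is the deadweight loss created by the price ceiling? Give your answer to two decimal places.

15.08

Rewriting supply in inverse form: P = 170 + 0.5Q.
Without the control, 210 - 6Q = 170 + 0.5Q so Q* = 6.1538 and P* = 173.0769.
At P = 172, sellers supply (172 - 170)/0.5 = 4 while buyers want more, so the quantity traded is 4 at price 172.
The lost-trades triangle has base Q* - 4 = 2.1538 and height equal to the gap between the curves at Q = 4, which is 186 - 172 = 14. DWL = (1/2)(2.1538)(14) = 15.0769.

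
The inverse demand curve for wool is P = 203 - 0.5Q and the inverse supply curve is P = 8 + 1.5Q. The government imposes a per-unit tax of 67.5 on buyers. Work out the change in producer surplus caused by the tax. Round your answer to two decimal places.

-4081.64

Without the tax, 203 - 0.5Q = 8 + 1.5Q so Q* = 97.5 and P* = 154.25.
A tax on buyers shifts demand down by 67.5: (203 - 67.5) - 0.5Q = 8 + 1.5Q, so Q_t = 63.75. Buyers pay P_b = 171.125; sellers receive P_s = P_b - 67.5 = 103.625.
Producers lose the trapezoid between P_s and P* out to Q_t plus the triangle from Q_t to Q*: change in PS = 3048.0469 - 7129.6875 = -4081.6406.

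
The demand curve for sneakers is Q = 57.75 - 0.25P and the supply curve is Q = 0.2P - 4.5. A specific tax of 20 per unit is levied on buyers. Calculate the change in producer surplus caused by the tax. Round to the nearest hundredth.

-245.06

Rewriting demand in inverse form: P = 231 - 4Q.
Rewriting supply in inverse form: P = 22.5 + 5Q.
Pre-tax equilibrium: 231 - 4Q = 22.5 + 5Q gives Q* = 23.1667, P* = 138.3333.
With the tax, buyers' net willingness to pay falls by 20: (231 - 20) - 4Q = 22.5 + 5Q, so Q_t = 20.9444. Buyers pay P_b = 147.2222; sellers receive P_s = P_b - 20 = 127.2222.
PS falls from (1/2)(23.1667)(115.8333) = 1341.7361 to (1/2)(20.9444)(104.7222) = 1096.6744, a change of -245.0617.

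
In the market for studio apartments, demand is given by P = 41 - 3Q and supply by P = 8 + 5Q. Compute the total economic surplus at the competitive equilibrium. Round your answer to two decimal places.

68.06

Set 41 - 3Q = 8 + 5Q, which gives 33 = 8Q, so Q* = 4.125 and P* = 41 - 3(4.125) = 28.625.
CS = (1/2)(4.125)(12.375) = 25.5234 and PS = (1/2)(4.125)(20.625) = 42.5391, so total surplus = 68.0625.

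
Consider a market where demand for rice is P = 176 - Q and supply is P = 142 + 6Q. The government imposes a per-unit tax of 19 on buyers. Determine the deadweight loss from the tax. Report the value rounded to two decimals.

25.79

Pre-tax equilibrium: 176 - Q = 142 + 6Q gives Q* = 4.8571, P* = 171.1429.
A tax on buyers shifts demand down by 19: (176 - 19) - Q = 142 + 6Q, so Q_t = 2.1429. Buyers pay P_b = 173.8571; sellers receive P_s = P_b - 19 = 154.8571.
The welfare triangle lost has base Q* - Q_t = 2.7143 and height t = 19, so DWL = (1/2)(2.7143)(19) = 25.7857.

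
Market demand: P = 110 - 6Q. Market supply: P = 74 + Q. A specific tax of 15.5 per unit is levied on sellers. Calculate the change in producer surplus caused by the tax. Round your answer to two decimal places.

Without the tax, 110 - 6Q = 74 + Q so Q* = 5.1429 and P* = 79.1429.
A tax on sellers shifts supply up by 15.5: 110 - 6Q = 74 + Q + 15.5, so Q_t = 2.9286. Buyers pay P_b = 92.4286; sellers receive P_s = P_b - 15.5 = 76.9286.
Producers lose the trapezoid between P_s and P* out to Q_t plus the triangle from Q_t to Q*: change in PS = 4.2883 - 13.2245 = -8.9362.

-8.94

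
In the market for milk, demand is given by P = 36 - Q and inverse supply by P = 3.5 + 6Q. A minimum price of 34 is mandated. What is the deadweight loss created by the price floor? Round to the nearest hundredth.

Free-market equilibrium: 36 - Q = 3.5 + 6Q gives Q* = 4.6429, P* = 31.3571.
At P = 34, buyers demand (36 - 34)/1 = 2 while sellers would supply more, so the quantity traded is 2 at price 34.
At Q = 2 the demand price is 34 and the supply price is 15.5. Deadweight loss is the triangle between the curves from 2 to 4.6429: (1/2)(34 - 15.5)(4.6429 - 2) = 24.4464.

24.45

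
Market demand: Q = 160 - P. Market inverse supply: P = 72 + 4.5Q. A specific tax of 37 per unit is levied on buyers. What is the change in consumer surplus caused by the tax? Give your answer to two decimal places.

Rewriting demand in inverse form: P = 160 - Q.
Without the tax, 160 - Q = 72 + 4.5Q so Q* = 16 and P* = 144.
A tax on buyers shifts demand down by 37: (160 - 37) - Q = 72 + 4.5Q, so Q_t = 9.2727. Buyers pay P_b = 150.7273; sellers receive P_s = P_b - 37 = 113.7273.
CS falls from (1/2)(16)(16) = 128 to (1/2)(9.2727)(9.2727) = 42.9917, a change of -85.0083.

-85.01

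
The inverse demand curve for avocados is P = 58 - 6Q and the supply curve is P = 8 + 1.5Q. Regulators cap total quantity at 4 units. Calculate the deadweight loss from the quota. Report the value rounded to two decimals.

Unrestricted equilibrium: Q* = (58 - 8)/(6 + 1.5) = 6.6667.
At Q = 4 the demand price is 58 - 6(4) = 34 and the supply price is 8 + 1.5(4) = 14.
Deadweight loss is the triangle between the curves from 4 to 6.6667: (1/2)(34 - 14)(6.6667 - 4) = 26.6667.

26.67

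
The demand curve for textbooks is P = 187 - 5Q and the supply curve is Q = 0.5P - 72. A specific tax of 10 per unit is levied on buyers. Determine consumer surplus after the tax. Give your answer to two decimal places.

55.56

Rewriting supply in inverse form: P = 144 + 2Q.
Pre-tax equilibrium: 187 - 5Q = 144 + 2Q gives Q* = 6.1429, P* = 156.2857.
A tax on buyers shifts demand down by 10: (187 - 10) - 5Q = 144 + 2Q, so Q_t = 4.7143. Buyers pay P_b = 163.4286; sellers receive P_s = P_b - 10 = 153.4286.
Consumer surplus is the triangle under demand above P_b: (1/2)(4.7143)(187 - 163.4286) = 55.5612.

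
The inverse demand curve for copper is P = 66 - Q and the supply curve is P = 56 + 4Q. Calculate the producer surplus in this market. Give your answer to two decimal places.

8.00

Set 66 - Q = 56 + 4Q, which gives 10 = 5Q, so Q* = 2 and P* = 66 - (2) = 64.
The supply curve's price intercept is 56, so PS = (1/2)(Q*)(P* - 56) = (1/2)(2)(8) = 8.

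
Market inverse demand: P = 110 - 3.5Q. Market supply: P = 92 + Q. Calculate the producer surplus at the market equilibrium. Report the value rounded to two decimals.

Setting demand equal to supply, 18 = 4.5Q, so Q* = 4 and P* = 96.
Producer surplus is the triangle above supply below P*: (1/2)(4)(96 - 92) = (1/2)(4)(4) = 8.

8.00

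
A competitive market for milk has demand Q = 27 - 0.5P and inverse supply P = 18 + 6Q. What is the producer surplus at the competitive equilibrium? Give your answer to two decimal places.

60.75

Rewriting demand in inverse form: P = 54 - 2Q.
Equilibrium: 54 - 2Q = 18 + 6Q, so Q* = 4.5 and P* = 45.
The supply curve's price intercept is 18, so PS = (1/2)(Q*)(P* - 18) = (1/2)(4.5)(27) = 60.75.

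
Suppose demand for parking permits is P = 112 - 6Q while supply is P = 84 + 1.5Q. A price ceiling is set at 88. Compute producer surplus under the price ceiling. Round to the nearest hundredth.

Without the control, 112 - 6Q = 84 + 1.5Q so Q* = 3.7333 and P* = 89.6.
At the ceiling price 88, quantity supplied is (88 - 84)/1.5 = 2.6667; supply is the short side, so Q = 2.6667 trades at P = 88.
PS is the triangle above supply below 88: (1/2)(2.6667)(88 - 84) = 5.3333.

5.33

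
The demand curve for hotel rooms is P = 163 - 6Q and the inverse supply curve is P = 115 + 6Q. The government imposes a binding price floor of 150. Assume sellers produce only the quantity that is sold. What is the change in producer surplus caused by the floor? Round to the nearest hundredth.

Free-market equilibrium: 163 - 6Q = 115 + 6Q gives Q* = 4, P* = 139.
At P = 150, buyers demand (163 - 150)/6 = 2.1667 while sellers would supply more, so the quantity traded is 2.1667 at price 150.
PS goes from (1/2)(4)(24) = 48 to 61.75 (computed as (150 - 115)(2.1667) - (1/2)(6)(2.1667)^2), a change of 13.75.

13.75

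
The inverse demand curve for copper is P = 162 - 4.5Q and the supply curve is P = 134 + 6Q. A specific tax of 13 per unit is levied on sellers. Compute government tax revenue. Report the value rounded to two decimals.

Without the tax, 162 - 4.5Q = 134 + 6Q so Q* = 2.6667 and P* = 150.
With the tax, sellers need 13 more per unit: 162 - 4.5Q = 134 + 6Q + 13, so Q_t = 1.4286. Buyers pay P_b = 155.5714; sellers receive P_s = P_b - 13 = 142.5714.
Revenue is the tax times quantity traded: 13 x 1.4286 = 18.5714.

18.57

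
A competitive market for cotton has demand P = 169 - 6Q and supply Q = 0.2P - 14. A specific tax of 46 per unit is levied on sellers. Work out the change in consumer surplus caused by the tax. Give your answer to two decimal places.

-173.36

Rewriting supply in inverse form: P = 70 + 5Q.
Without the tax, 169 - 6Q = 70 + 5Q so Q* = 9 and P* = 115.
With the tax, sellers need 46 more per unit: 169 - 6Q = 70 + 5Q + 46, so Q_t = 4.8182. Buyers pay P_b = 140.0909; sellers receive P_s = P_b - 46 = 94.0909.
CS falls from (1/2)(9)(54) = 243 to (1/2)(4.8182)(28.9091) = 69.6446, a change of -173.3554.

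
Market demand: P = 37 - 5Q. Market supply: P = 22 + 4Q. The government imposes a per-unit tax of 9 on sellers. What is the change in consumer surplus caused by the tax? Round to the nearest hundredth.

Without the tax, 37 - 5Q = 22 + 4Q so Q* = 1.6667 and P* = 28.6667.
With the tax, sellers need 9 more per unit: 37 - 5Q = 22 + 4Q + 9, so Q_t = 0.6667. Buyers pay P_b = 33.6667; sellers receive P_s = P_b - 9 = 24.6667.
Consumers lose the trapezoid between P* and P_b out to Q_t plus the triangle from Q_t to Q*: change in CS = 1.1111 - 6.9444 = -5.8333.

-5.83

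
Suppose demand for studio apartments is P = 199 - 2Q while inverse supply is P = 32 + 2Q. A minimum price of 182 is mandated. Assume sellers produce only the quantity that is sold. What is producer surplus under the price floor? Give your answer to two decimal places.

1202.75

Free-market equilibrium: 199 - 2Q = 32 + 2Q gives Q* = 41.75, P* = 115.5.
At P = 182, buyers demand (199 - 182)/2 = 8.5 while sellers would supply more, so the quantity traded is 8.5 at price 182.
The supply price at Q = 8.5 is 49. PS is the trapezoid between 182 and supply over [0, 8.5]: (1/2)[(182 - 32) + (182 - 49)](8.5) = 1202.75.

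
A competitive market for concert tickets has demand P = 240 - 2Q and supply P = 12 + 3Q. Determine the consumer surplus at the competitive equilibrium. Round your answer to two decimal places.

Set 240 - 2Q = 12 + 3Q, which gives 228 = 5Q, so Q* = 45.6 and P* = 240 - 2(45.6) = 148.8.
Consumer surplus is the triangle under demand above P*: (1/2)(45.6)(240 - 148.8) = (1/2)(45.6)(91.2) = 2079.36.

2079.36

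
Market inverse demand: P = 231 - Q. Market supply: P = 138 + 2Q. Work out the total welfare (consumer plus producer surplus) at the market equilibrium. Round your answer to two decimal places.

1441.50

Setting demand equal to supply, 93 = 3Q, so Q* = 31 and P* = 200.
Total surplus is the full triangle between the curves from 0 to Q*: (1/2)(31)(231 - 138) = 1441.5.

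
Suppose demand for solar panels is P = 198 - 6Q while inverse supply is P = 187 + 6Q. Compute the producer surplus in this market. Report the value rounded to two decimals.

2.52

Equilibrium: 198 - 6Q = 187 + 6Q, so Q* = 0.9167 and P* = 192.5.
PS is the area between P* and the supply curve from 0 to Q*: (1/2)(0.9167)(5.5) = 2.5208.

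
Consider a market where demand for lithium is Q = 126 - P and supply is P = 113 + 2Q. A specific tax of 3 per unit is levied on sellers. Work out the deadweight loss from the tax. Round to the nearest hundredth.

1.50

Rewriting demand in inverse form: P = 126 - Q.
Pre-tax equilibrium: 126 - Q = 113 + 2Q gives Q* = 4.3333, P* = 121.6667.
A tax on sellers shifts supply up by 3: 126 - Q = 113 + 2Q + 3, so Q_t = 3.3333. Buyers pay P_b = 122.6667; sellers receive P_s = P_b - 3 = 119.6667.
Deadweight loss is the triangle between the curves from Q_t to Q*: (1/2)(4.3333 - 3.3333)(3) = 1.5.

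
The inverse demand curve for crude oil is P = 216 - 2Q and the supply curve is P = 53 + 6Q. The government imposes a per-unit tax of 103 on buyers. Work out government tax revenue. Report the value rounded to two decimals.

772.50

Pre-tax equilibrium: 216 - 2Q = 53 + 6Q gives Q* = 20.375, P* = 175.25.
A tax on buyers shifts demand down by 103: (216 - 103) - 2Q = 53 + 6Q, so Q_t = 7.5. Buyers pay P_b = 201; sellers receive P_s = P_b - 103 = 98.
Revenue is the tax times quantity traded: 103 x 7.5 = 772.5.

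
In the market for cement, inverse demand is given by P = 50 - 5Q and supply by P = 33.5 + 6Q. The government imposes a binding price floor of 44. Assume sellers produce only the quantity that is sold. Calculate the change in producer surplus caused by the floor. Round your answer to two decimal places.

1.53

Free-market equilibrium: 50 - 5Q = 33.5 + 6Q gives Q* = 1.5, P* = 42.5.
At the floor price 44, quantity demanded is (50 - 44)/5 = 1.2; demand is the short side, so Q = 1.2 trades at P = 44.
PS goes from (1/2)(1.5)(9) = 6.75 to 8.28 (computed as (44 - 33.5)(1.2) - (1/2)(6)(1.2)^2), a change of 1.53.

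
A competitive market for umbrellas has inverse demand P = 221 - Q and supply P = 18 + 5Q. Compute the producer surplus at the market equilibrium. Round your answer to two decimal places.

Set 221 - Q = 18 + 5Q, which gives 203 = 6Q, so Q* = 33.8333 and P* = 221 - (33.8333) = 187.1667.
The supply curve's price intercept is 18, so PS = (1/2)(Q*)(P* - 18) = (1/2)(33.8333)(169.1667) = 2861.7361.

2861.74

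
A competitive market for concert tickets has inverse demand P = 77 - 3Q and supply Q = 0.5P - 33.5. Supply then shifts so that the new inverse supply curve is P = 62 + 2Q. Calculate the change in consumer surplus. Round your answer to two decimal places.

Rewriting supply in inverse form: P = 67 + 2Q.
Initial equilibrium: Q_0 = 2, P_0 = 71; CS_0 = (1/2)(2)(6) = 6, PS_0 = (1/2)(2)(4) = 4.
New equilibrium: 77 - 3Q = 62 + 2Q gives Q_1 = 3, P_1 = 68; CS_1 = 13.5, PS_1 = 9.
Change in consumer surplus = 13.5 - 6 = 7.5.

7.50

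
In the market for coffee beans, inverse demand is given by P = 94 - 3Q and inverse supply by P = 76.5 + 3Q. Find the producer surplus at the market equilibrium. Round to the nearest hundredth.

Equilibrium: 94 - 3Q = 76.5 + 3Q, so Q* = 2.9167 and P* = 85.25.
PS is the area between P* and the supply curve from 0 to Q*: (1/2)(2.9167)(8.75) = 12.7604.

12.76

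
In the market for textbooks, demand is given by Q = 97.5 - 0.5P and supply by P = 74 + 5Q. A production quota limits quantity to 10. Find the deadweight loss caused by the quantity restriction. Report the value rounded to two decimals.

Rewriting demand in inverse form: P = 195 - 2Q.
Unrestricted equilibrium: Q* = (195 - 74)/(2 + 5) = 17.2857.
At Q = 10 the demand price is 195 - 2(10) = 175 and the supply price is 74 + 5(10) = 124.
DWL = (1/2)(gap between curves at 10) x (Q* - 10) = (1/2)(51)(7.2857) = 185.7857.

185.79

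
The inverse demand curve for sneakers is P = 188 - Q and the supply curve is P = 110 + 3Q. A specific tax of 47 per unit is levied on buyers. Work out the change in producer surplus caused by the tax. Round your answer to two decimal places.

Pre-tax equilibrium: 188 - Q = 110 + 3Q gives Q* = 19.5, P* = 168.5.
With the tax, buyers' net willingness to pay falls by 47: (188 - 47) - Q = 110 + 3Q, so Q_t = 7.75. Buyers pay P_b = 180.25; sellers receive P_s = P_b - 47 = 133.25.
PS falls from (1/2)(19.5)(58.5) = 570.375 to (1/2)(7.75)(23.25) = 90.0938, a change of -480.2812.

-480.28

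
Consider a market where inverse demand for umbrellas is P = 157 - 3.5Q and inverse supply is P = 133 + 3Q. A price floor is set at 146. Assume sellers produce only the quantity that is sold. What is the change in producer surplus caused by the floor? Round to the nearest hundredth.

5.59

Free-market equilibrium: 157 - 3.5Q = 133 + 3Q gives Q* = 3.6923, P* = 144.0769.
At the floor price 146, quantity demanded is (157 - 146)/3.5 = 3.1429; demand is the short side, so Q = 3.1429 trades at P = 146.
PS goes from (1/2)(3.6923)(11.0769) = 20.4497 to 26.0408 (computed as (146 - 133)(3.1429) - (1/2)(3)(3.1429)^2), a change of 5.5911.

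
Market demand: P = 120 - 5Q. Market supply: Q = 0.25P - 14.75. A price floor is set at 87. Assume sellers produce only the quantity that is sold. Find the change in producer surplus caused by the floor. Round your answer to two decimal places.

Rewriting supply in inverse form: P = 59 + 4Q.
Without the control, 120 - 5Q = 59 + 4Q so Q* = 6.7778 and P* = 86.1111.
At P = 87, buyers demand (120 - 87)/5 = 6.6 while sellers would supply more, so the quantity traded is 6.6 at price 87.
PS goes from (1/2)(6.7778)(27.1111) = 91.8765 to 97.68 (computed as (87 - 59)(6.6) - (1/2)(4)(6.6)^2), a change of 5.8035.

5.80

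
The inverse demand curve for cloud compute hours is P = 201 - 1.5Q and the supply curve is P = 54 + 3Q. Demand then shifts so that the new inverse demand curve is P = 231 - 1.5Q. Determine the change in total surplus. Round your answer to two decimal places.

Initial equilibrium: Q_0 = 32.6667, P_0 = 152; CS_0 = (1/2)(32.6667)(49) = 800.3333, PS_0 = (1/2)(32.6667)(98) = 1600.6667.
New equilibrium: 231 - 1.5Q = 54 + 3Q gives Q_1 = 39.3333, P_1 = 172; CS_1 = 1160.3333, PS_1 = 2320.6667.
Change in total surplus = (1160.3333 + 2320.6667) - (800.3333 + 1600.6667) = 1080.

1080.00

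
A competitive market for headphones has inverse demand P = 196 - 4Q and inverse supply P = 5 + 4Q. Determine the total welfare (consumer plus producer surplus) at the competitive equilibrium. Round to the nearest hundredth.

Equilibrium: 196 - 4Q = 5 + 4Q, so Q* = 23.875 and P* = 100.5.
Total surplus is the full triangle between the curves from 0 to Q*: (1/2)(23.875)(196 - 5) = 2280.0625.

2280.06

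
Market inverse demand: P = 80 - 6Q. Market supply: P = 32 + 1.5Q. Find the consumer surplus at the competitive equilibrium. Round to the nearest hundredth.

122.88

Equilibrium: 80 - 6Q = 32 + 1.5Q, so Q* = 6.4 and P* = 41.6.
CS is the area between the demand curve and P* from 0 to Q*: (1/2)(6.4)(38.4) = 122.88.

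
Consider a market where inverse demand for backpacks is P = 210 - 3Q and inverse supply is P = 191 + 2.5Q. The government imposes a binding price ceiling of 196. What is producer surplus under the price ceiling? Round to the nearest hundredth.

Without the control, 210 - 3Q = 191 + 2.5Q so Q* = 3.4545 and P* = 199.6364.
At P = 196, sellers supply (196 - 191)/2.5 = 2 while buyers want more, so the quantity traded is 2 at price 196.
PS is the triangle above supply below 196: (1/2)(2)(196 - 191) = 5.

5.00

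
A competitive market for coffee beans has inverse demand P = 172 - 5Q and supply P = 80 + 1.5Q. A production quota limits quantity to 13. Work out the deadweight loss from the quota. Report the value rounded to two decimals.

4.33

Unrestricted equilibrium: Q* = (172 - 80)/(5 + 1.5) = 14.1538.
At Q = 13 the demand price is 172 - 5(13) = 107 and the supply price is 80 + 1.5(13) = 99.5.
Deadweight loss is the triangle between the curves from 13 to 14.1538: (1/2)(107 - 99.5)(14.1538 - 13) = 4.3269.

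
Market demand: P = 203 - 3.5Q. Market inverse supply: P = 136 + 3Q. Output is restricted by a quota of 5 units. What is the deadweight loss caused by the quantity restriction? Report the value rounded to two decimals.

91.56

Unrestricted equilibrium: Q* = (203 - 136)/(3.5 + 3) = 10.3077.
At Q = 5 the demand price is 203 - 3.5(5) = 185.5 and the supply price is 136 + 3(5) = 151.
DWL = (1/2)(gap between curves at 5) x (Q* - 5) = (1/2)(34.5)(5.3077) = 91.5577.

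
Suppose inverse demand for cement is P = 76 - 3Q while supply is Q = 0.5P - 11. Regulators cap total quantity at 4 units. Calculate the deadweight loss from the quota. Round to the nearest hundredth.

Rewriting supply in inverse form: P = 22 + 2Q.
Without the quota, 76 - 3Q = 22 + 2Q gives Q* = 10.8.
At Q = 4 the demand price is 76 - 3(4) = 64 and the supply price is 22 + 2(4) = 30.
Deadweight loss is the triangle between the curves from 4 to 10.8: (1/2)(64 - 30)(10.8 - 4) = 115.6.

115.60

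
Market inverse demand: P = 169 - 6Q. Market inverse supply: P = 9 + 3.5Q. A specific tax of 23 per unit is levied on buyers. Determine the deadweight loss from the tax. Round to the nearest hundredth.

27.84

Pre-tax equilibrium: 169 - 6Q = 9 + 3.5Q gives Q* = 16.8421, P* = 67.9474.
With the tax, buyers' net willingness to pay falls by 23: (169 - 23) - 6Q = 9 + 3.5Q, so Q_t = 14.4211. Buyers pay P_b = 82.4737; sellers receive P_s = P_b - 23 = 59.4737.
Deadweight loss is the triangle between the curves from Q_t to Q*: (1/2)(16.8421 - 14.4211)(23) = 27.8421.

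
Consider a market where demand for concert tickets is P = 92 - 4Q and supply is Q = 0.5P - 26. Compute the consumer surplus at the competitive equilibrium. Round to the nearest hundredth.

88.89

Rewriting supply in inverse form: P = 52 + 2Q.
Equilibrium: 92 - 4Q = 52 + 2Q, so Q* = 6.6667 and P* = 65.3333.
Consumer surplus is the triangle under demand above P*: (1/2)(6.6667)(92 - 65.3333) = (1/2)(6.6667)(26.6667) = 88.8889.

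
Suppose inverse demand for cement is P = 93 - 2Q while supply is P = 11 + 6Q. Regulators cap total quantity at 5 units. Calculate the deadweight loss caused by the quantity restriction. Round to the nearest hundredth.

Unrestricted equilibrium: Q* = (93 - 11)/(2 + 6) = 10.25.
At Q = 5 the demand price is 93 - 2(5) = 83 and the supply price is 11 + 6(5) = 41.
Deadweight loss is the triangle between the curves from 5 to 10.25: (1/2)(83 - 41)(10.25 - 5) = 110.25.

110.25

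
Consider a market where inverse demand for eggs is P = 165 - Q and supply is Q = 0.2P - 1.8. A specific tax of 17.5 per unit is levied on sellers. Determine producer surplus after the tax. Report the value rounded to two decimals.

1332.10

Rewriting supply in inverse form: P = 9 + 5Q.
Without the tax, 165 - Q = 9 + 5Q so Q* = 26 and P* = 139.
With the tax, sellers need 17.5 more per unit: 165 - Q = 9 + 5Q + 17.5, so Q_t = 23.0833. Buyers pay P_b = 141.9167; sellers receive P_s = P_b - 17.5 = 124.4167.
PS = (1/2)(Q_t)(P_s - 9) = (1/2)(23.0833)(115.4167) = 1332.1007.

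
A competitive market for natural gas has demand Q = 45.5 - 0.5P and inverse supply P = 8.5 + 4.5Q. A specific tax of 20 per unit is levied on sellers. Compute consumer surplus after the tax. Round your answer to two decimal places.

92.46

Rewriting demand in inverse form: P = 91 - 2Q.
Pre-tax equilibrium: 91 - 2Q = 8.5 + 4.5Q gives Q* = 12.6923, P* = 65.6154.
A tax on sellers shifts supply up by 20: 91 - 2Q = 8.5 + 4.5Q + 20, so Q_t = 9.6154. Buyers pay P_b = 71.7692; sellers receive P_s = P_b - 20 = 51.7692.
Consumer surplus is the triangle under demand above P_b: (1/2)(9.6154)(91 - 71.7692) = 92.4556.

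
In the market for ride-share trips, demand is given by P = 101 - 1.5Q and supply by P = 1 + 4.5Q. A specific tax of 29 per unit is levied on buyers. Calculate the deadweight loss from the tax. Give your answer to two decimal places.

Pre-tax equilibrium: 101 - 1.5Q = 1 + 4.5Q gives Q* = 16.6667, P* = 76.
With the tax, buyers' net willingness to pay falls by 29: (101 - 29) - 1.5Q = 1 + 4.5Q, so Q_t = 11.8333. Buyers pay P_b = 83.25; sellers receive P_s = P_b - 29 = 54.25.
The welfare triangle lost has base Q* - Q_t = 4.8333 and height t = 29, so DWL = (1/2)(4.8333)(29) = 70.0833.

70.08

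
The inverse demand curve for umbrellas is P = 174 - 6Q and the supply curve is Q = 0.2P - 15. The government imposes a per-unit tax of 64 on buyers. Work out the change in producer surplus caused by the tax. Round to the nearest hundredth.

-177.19

Rewriting supply in inverse form: P = 75 + 5Q.
Without the tax, 174 - 6Q = 75 + 5Q so Q* = 9 and P* = 120.
With the tax, buyers' net willingness to pay falls by 64: (174 - 64) - 6Q = 75 + 5Q, so Q_t = 3.1818. Buyers pay P_b = 154.9091; sellers receive P_s = P_b - 64 = 90.9091.
Producers lose the trapezoid between P_s and P* out to Q_t plus the triangle from Q_t to Q*: change in PS = 25.3099 - 202.5 = -177.1901.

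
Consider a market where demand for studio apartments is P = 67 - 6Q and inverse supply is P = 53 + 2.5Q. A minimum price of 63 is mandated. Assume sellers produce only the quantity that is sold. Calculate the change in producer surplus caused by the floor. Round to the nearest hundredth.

Without the control, 67 - 6Q = 53 + 2.5Q so Q* = 1.6471 and P* = 57.1176.
At P = 63, buyers demand (67 - 63)/6 = 0.6667 while sellers would supply more, so the quantity traded is 0.6667 at price 63.
PS goes from (1/2)(1.6471)(4.1176) = 3.391 to 6.1111 (computed as (63 - 53)(0.6667) - (1/2)(2.5)(0.6667)^2), a change of 2.7201.

2.72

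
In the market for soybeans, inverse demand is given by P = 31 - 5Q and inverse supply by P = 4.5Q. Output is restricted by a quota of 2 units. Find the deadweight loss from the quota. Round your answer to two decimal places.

Unrestricted equilibrium: Q* = (31 - 0)/(5 + 4.5) = 3.2632.
At Q = 2 the demand price is 31 - 5(2) = 21 and the supply price is 0 + 4.5(2) = 9.
Deadweight loss is the triangle between the curves from 2 to 3.2632: (1/2)(21 - 9)(3.2632 - 2) = 7.5789.

7.58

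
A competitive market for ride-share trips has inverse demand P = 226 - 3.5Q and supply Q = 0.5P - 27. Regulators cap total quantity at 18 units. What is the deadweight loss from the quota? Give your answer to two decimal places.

484.45

Rewriting supply in inverse form: P = 54 + 2Q.
Unrestricted equilibrium: Q* = (226 - 54)/(3.5 + 2) = 31.2727.
At Q = 18 the demand price is 226 - 3.5(18) = 163 and the supply price is 54 + 2(18) = 90.
DWL = (1/2)(gap between curves at 18) x (Q* - 18) = (1/2)(73)(13.2727) = 484.4545.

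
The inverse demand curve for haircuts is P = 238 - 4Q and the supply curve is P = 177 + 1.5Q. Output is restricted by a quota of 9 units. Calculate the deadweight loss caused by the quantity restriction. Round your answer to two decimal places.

12.02

Without the quota, 238 - 4Q = 177 + 1.5Q gives Q* = 11.0909.
At Q = 9 the demand price is 238 - 4(9) = 202 and the supply price is 177 + 1.5(9) = 190.5.
Deadweight loss is the triangle between the curves from 9 to 11.0909: (1/2)(202 - 190.5)(11.0909 - 9) = 12.0227.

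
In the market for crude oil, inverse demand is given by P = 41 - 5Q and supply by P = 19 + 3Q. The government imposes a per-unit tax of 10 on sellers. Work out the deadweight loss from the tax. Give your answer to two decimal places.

6.25

Pre-tax equilibrium: 41 - 5Q = 19 + 3Q gives Q* = 2.75, P* = 27.25.
With the tax, sellers need 10 more per unit: 41 - 5Q = 19 + 3Q + 10, so Q_t = 1.5. Buyers pay P_b = 33.5; sellers receive P_s = P_b - 10 = 23.5.
The welfare triangle lost has base Q* - Q_t = 1.25 and height t = 10, so DWL = (1/2)(1.25)(10) = 6.25.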